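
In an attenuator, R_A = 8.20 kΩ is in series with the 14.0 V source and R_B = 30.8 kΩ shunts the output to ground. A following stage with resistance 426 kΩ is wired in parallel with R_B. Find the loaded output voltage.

V_out ≈ 10.9 V

The load sits in parallel with R_B: R_B‖R_L = (30.8 × 426) / (30.8 + 426) = 28.72 kΩ.
V_out = 14.0 × 28.72 / (8.20 + 28.72) = 14.0 × 28.72/36.92 = 10.9 V.
(Unloaded it would have been 11.1 V.)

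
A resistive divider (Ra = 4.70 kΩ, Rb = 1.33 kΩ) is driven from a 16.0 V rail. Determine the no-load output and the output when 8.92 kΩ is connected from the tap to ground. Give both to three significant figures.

Unloaded: 3.53 V; loaded: 3.16 V

Open-circuit: V = 16.0 × 1.33/(4.70 + 1.33) = 3.53 V.
With the load, Rb becomes Rb‖R_L = 1.157 kΩ, so V = 16.0 × 1.157/5.857 = 3.16 V.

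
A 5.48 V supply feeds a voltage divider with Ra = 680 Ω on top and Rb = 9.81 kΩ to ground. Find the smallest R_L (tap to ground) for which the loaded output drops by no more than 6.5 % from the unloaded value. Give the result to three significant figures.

R_L(min) ≈ 9.15 kΩ

Output resistance R_th = Ra‖Rb = (680 × 9810)/10490 = 635.9 Ω.
The fractional drop is R_th/(R_th + R_L); requiring this ≤ 0.0650 gives R_L ≥ R_th(1/0.0650 − 1) = 635.9 × 14.38 = 9.15 kΩ.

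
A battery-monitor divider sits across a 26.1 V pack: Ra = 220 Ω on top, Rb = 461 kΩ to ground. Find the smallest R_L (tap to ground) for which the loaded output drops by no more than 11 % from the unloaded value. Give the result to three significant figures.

Output resistance R_th = Ra‖Rb = (220 × 461000)/461200 = 219.9 Ω.
The fractional drop is R_th/(R_th + R_L); requiring this ≤ 0.110 gives R_L ≥ R_th(1/0.110 − 1) = 219.9 × 8.091 = 1.78 kΩ.

R_L(min) ≈ 1.78 kΩ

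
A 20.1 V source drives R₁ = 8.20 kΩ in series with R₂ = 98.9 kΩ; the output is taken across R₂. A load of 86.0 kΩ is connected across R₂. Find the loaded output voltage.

The load sits in parallel with R₂: R₂‖R_L = (98.9 × 86.0) / (98.9 + 86.0) = 46.00 kΩ.
V_out = 20.1 × 46.00 / (8.20 + 46.00) = 20.1 × 46.00/54.20 = 17.1 V.
(Unloaded it would have been 18.6 V.)

V_out ≈ 17.1 V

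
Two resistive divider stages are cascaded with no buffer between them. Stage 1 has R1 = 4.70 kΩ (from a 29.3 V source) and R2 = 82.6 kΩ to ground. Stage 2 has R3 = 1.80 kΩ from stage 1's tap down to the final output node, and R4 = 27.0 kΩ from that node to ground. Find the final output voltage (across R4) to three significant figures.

Stage 2 presents R3+R4 = 28.80 kΩ as a load on stage 1's tap.
Stage 1's lower leg becomes R2‖(R3+R4) = 21.35 kΩ, so V_mid = 29.3 × 21.35/26.05 = 24.01 V.
Stage 2 is itself unloaded: V_out = V_mid × R4/(R3+R4) = 24.01 × 27.0/28.80 = 22.5 V.

V_out ≈ 22.5 V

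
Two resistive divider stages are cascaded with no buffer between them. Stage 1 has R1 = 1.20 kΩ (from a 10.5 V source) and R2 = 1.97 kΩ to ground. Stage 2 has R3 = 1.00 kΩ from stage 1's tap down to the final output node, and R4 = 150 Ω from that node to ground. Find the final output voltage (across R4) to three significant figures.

Stage 2 presents R3+R4 = 1150 Ω as a load on stage 1's tap.
Stage 1's lower leg becomes R2‖(R3+R4) = 726.1 Ω, so V_mid = 10.5 × 726.1/1926 = 3.958 V.
Stage 2 is itself unloaded: V_out = V_mid × R4/(R3+R4) = 3.958 × 150/1150 = 0.516 V.

V_out ≈ 0.516 V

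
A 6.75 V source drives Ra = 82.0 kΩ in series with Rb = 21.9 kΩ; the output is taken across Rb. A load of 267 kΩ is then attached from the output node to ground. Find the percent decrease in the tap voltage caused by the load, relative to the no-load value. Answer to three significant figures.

The divider's output (Thévenin) resistance is Ra‖Rb = 17.28 kΩ.
Fractional drop under load = R_th/(R_th + R_L) = 17.28 / (17.28 + 267) = 0.06080.
So the output falls by 6.08 %.

6.08 %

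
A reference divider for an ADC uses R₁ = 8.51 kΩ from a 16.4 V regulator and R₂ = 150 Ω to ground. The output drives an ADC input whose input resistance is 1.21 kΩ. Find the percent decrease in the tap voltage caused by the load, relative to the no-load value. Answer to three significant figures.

Unloaded V = 16.4 × 150/8660 = 0.28406 V.
Loaded: R₂‖R_L = 133.5 Ω, giving V = 16.4 × 133.5/8643 = 0.25322 V.
Drop = (0.28406 − 0.25322) / 0.28406 = 10.9 %.

10.9 %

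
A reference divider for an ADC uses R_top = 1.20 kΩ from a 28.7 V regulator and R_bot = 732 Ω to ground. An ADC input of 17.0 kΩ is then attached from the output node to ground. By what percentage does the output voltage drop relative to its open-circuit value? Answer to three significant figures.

The divider's output (Thévenin) resistance is R_top‖R_bot = 454.7 Ω.
Fractional drop under load = R_th/(R_th + R_L) = 454.7 / (454.7 + 17000) = 0.02605.
So the output falls by 2.60 %.

2.60 %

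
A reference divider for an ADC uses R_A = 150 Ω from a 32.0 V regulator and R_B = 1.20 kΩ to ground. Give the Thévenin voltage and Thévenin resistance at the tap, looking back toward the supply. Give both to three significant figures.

V_th = 28.4 V, R_th = 133 Ω

V_th is the open-circuit tap voltage: 32.0 × 1200/(150 + 1200) = 28.4 V.
With the supply zeroed, R_A and R_B appear in parallel from the tap: R_th = R_A‖R_B = (150 × 1200)/1350 = 133 Ω.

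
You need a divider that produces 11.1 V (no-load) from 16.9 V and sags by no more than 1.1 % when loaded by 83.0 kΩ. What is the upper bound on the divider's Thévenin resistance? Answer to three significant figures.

R_th ≤ 923 Ω

Loading drop = R_th/(R_th + R_L) ≤ 0.0110, so R_th ≤ R_L · ε/(1−ε) = 83.0 kΩ × 0.0110/0.9890 = 923 Ω.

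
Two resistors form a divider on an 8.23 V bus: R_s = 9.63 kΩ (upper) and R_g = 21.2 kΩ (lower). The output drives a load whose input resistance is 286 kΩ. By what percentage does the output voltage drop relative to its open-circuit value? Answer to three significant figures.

The divider's output (Thévenin) resistance is R_s‖R_g = 6.622 kΩ.
Fractional drop under load = R_th/(R_th + R_L) = 6.622 / (6.622 + 286) = 0.02263.
So the output falls by 2.26 %.

2.26 %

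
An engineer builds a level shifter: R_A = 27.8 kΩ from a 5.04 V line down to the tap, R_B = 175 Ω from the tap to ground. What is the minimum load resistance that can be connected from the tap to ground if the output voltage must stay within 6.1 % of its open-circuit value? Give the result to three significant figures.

R_L(min) ≈ 2.68 kΩ

Output resistance R_th = R_A‖R_B = (27800 × 175)/27980 = 173.9 Ω.
The fractional drop is R_th/(R_th + R_L); requiring this ≤ 0.0610 gives R_L ≥ R_th(1/0.0610 − 1) = 173.9 × 15.39 = 2.68 kΩ.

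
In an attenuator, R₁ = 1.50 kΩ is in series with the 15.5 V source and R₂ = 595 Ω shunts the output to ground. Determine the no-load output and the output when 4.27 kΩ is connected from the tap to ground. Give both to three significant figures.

Unloaded: 4.40 V; loaded: 4.00 V

Open-circuit: V = 15.5 × 595/(1500 + 595) = 4.40 V.
With the load, R₂ becomes R₂‖R_L = 522.2 Ω, so V = 15.5 × 522.2/2022 = 4.00 V.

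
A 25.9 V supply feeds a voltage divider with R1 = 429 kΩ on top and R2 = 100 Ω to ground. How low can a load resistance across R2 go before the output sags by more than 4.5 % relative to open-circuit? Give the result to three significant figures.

Output resistance R_th = R1‖R2 = (429000 × 100)/429100 = 99.98 Ω.
The fractional drop is R_th/(R_th + R_L); requiring this ≤ 0.0450 gives R_L ≥ R_th(1/0.0450 − 1) = 99.98 × 21.22 = 2.12 kΩ.

R_L(min) ≈ 2.12 kΩ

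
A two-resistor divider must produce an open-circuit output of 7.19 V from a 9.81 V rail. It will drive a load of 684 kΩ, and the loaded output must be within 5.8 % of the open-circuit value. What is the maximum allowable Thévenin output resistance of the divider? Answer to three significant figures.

R_th ≤ 42.1 kΩ

Loading drop = R_th/(R_th + R_L) ≤ 0.0580, so R_th ≤ R_L · ε/(1−ε) = 684 kΩ × 0.0580/0.9420 = 42.1 kΩ.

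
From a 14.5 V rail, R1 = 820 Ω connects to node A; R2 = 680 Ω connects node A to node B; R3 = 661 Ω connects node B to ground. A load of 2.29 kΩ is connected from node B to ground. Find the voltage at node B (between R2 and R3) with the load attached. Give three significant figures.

V ≈ 3.69 V

At node B, R3 is in parallel with the load: R3‖R_L = 512.9 Ω.
Below node A the resistance is R2 + (R3‖R_L) = 1193 Ω, so V_A = 14.5 × 1193/2013 = 8.593 V.
Then V_B = V_A × (R3‖R_L)/(R2 + R3‖R_L) = 8.593 × 512.9/1193 = 3.69 V.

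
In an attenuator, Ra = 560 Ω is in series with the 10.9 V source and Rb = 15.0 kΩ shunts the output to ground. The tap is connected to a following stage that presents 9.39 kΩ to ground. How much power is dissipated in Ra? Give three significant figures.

P ≈ 1.66 mW

Total resistance from the source is Ra + (Rb‖R_L) = 6335 Ω, so I = 10.9/6335 Ω = 1.721 mA.
P = I²·Ra = (1.721 mA)² × 560 Ω = 1.66 mW.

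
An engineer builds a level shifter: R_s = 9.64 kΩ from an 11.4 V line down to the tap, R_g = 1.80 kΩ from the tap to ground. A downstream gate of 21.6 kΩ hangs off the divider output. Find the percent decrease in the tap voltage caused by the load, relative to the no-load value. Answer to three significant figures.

The divider's output (Thévenin) resistance is R_s‖R_g = 1.517 kΩ.
Fractional drop under load = R_th/(R_th + R_L) = 1.517 / (1.517 + 21.6) = 0.06561.
So the output falls by 6.56 %.

6.56 %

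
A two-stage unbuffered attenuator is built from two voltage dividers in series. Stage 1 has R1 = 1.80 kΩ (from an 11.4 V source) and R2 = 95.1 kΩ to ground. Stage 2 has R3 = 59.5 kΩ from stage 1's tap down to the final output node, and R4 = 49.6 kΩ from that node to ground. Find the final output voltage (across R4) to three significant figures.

V_out ≈ 5.01 V

Stage 2 presents R3+R4 = 109.1 kΩ as a load on stage 1's tap.
Stage 1's lower leg becomes R2‖(R3+R4) = 50.81 kΩ, so V_mid = 11.4 × 50.81/52.61 = 11.01 V.
Stage 2 is itself unloaded: V_out = V_mid × R4/(R3+R4) = 11.01 × 49.6/109.1 = 5.01 V.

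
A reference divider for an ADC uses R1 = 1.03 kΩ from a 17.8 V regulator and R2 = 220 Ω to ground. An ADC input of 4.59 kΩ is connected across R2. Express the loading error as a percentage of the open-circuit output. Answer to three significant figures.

3.80 %

The divider's output (Thévenin) resistance is R1‖R2 = 181.3 Ω.
Fractional drop under load = R_th/(R_th + R_L) = 181.3 / (181.3 + 4590) = 0.03799.
So the output falls by 3.80 %.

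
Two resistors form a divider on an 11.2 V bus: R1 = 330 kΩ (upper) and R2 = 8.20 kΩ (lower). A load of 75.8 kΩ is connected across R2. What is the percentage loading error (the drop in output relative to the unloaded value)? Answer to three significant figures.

Unloaded V = 11.2 × 8.20/338.2 = 0.27156 V.
Loaded: R2‖R_L = 7.400 kΩ, giving V = 11.2 × 7.400/337.4 = 0.24563 V.
Drop = (0.27156 − 0.24563) / 0.27156 = 9.55 %.

9.55 %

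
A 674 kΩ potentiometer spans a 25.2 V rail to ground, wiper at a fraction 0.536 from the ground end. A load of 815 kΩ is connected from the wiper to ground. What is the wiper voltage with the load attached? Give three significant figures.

V ≈ 11.2 V

The wiper splits the pot into (1−α)R = 312.7 kΩ above and αR = 361.3 kΩ below.
Lower section ‖ load = 250.3 kΩ.
V_wiper = 25.2 × 250.3/(312.7 + 250.3) = 11.2 V.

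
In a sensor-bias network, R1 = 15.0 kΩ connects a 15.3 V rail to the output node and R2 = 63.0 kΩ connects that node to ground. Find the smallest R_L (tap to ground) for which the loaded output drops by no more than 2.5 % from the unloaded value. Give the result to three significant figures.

Output resistance R_th = R1‖R2 = (15.0 × 63.0)/78.00 = 12.12 kΩ.
The fractional drop is R_th/(R_th + R_L); requiring this ≤ 0.0250 gives R_L ≥ R_th(1/0.0250 − 1) = 12.12 × 39.00 = 472 kΩ.

R_L(min) ≈ 472 kΩ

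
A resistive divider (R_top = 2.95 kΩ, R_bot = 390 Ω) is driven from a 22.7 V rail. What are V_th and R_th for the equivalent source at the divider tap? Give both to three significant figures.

V_th = 2.65 V, R_th = 344 Ω

V_th is the open-circuit tap voltage: 22.7 × 390/(2950 + 390) = 2.65 V.
With the supply zeroed, R_top and R_bot appear in parallel from the tap: R_th = R_top‖R_bot = (2950 × 390)/3340 = 344 Ω.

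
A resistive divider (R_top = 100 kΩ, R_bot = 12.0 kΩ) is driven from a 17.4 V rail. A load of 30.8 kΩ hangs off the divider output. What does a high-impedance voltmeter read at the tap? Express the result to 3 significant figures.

V_out ≈ 1.38 V

The load sits in parallel with R_bot: R_bot‖R_L = (12.0 × 30.8) / (12.0 + 30.8) = 8.636 kΩ.
V_out = 17.4 × 8.636 / (100 + 8.636) = 17.4 × 8.636/108.6 = 1.38 V.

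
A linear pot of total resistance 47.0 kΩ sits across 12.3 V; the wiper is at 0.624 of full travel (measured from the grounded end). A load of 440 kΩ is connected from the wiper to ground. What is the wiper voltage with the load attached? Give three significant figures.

V ≈ 7.49 V

The wiper splits the pot into (1−α)R = 17.67 kΩ above and αR = 29.33 kΩ below.
Lower section ‖ load = 27.50 kΩ.
V_wiper = 12.3 × 27.50/(17.67 + 27.50) = 7.49 V.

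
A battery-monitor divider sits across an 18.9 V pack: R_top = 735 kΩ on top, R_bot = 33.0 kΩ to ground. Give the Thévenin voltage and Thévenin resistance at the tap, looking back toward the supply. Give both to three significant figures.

V_th = 0.812 V, R_th = 31.6 kΩ

V_th is the open-circuit tap voltage: 18.9 × 33.0/(735 + 33.0) = 0.812 V.
With the supply zeroed, R_top and R_bot appear in parallel from the tap: R_th = R_top‖R_bot = (735 × 33.0)/768.0 = 31.6 kΩ.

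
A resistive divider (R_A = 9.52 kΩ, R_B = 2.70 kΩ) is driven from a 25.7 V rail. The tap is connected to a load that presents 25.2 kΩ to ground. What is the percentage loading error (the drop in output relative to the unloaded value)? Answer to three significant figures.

The divider's output (Thévenin) resistance is R_A‖R_B = 2.103 kΩ.
Fractional drop under load = R_th/(R_th + R_L) = 2.103 / (2.103 + 25.2) = 0.07704.
So the output falls by 7.70 %.

7.70 %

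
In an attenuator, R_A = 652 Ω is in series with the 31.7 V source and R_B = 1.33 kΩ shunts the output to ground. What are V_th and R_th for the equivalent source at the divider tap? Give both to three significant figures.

V_th = 21.3 V, R_th = 438 Ω

V_th is the open-circuit tap voltage: 31.7 × 1330/(652 + 1330) = 21.3 V.
With the supply zeroed, R_A and R_B appear in parallel from the tap: R_th = R_A‖R_B = (652 × 1330)/1982 = 438 Ω.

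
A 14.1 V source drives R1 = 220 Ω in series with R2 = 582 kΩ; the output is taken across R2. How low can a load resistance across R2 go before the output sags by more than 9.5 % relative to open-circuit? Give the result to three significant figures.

R_L(min) ≈ 2.09 kΩ

Output resistance R_th = R1‖R2 = (220 × 582000)/582200 = 219.9 Ω.
The fractional drop is R_th/(R_th + R_L); requiring this ≤ 0.0950 gives R_L ≥ R_th(1/0.0950 − 1) = 219.9 × 9.526 = 2.09 kΩ.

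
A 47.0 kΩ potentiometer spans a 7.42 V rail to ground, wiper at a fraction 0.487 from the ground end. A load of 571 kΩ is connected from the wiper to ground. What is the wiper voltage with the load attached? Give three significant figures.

The wiper splits the pot into (1−α)R = 24.11 kΩ above and αR = 22.89 kΩ below.
Lower section ‖ load = 22.01 kΩ.
V_wiper = 7.42 × 22.01/(24.11 + 22.01) = 3.54 V.

V ≈ 3.54 V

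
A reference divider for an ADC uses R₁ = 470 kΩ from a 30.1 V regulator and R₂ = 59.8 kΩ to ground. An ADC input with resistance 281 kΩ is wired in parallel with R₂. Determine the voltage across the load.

V_out ≈ 2.86 V

The load sits in parallel with R₂: R₂‖R_L = (59.8 × 281) / (59.8 + 281) = 49.31 kΩ.
V_out = 30.1 × 49.31 / (470 + 49.31) = 30.1 × 49.31/519.3 = 2.86 V.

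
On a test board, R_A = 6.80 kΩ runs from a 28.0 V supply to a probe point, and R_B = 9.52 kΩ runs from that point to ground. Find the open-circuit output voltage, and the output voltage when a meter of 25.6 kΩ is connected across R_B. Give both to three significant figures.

Unloaded: 16.3 V; loaded: 14.1 V

Open-circuit: V = 28.0 × 9.52/(6.80 + 9.52) = 16.3 V.
With the load, R_B becomes R_B‖R_L = 6.939 kΩ, so V = 28.0 × 6.939/13.74 = 14.1 V.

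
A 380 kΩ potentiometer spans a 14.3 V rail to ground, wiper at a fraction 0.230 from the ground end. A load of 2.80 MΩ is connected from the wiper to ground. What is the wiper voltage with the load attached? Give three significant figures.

The wiper splits the pot into (1−α)R = 292.6 kΩ above and αR = 87.40 kΩ below.
Lower section ‖ load = 84.75 kΩ.
V_wiper = 14.3 × 84.75/(292.6 + 84.75) = 3.21 V.

V ≈ 3.21 V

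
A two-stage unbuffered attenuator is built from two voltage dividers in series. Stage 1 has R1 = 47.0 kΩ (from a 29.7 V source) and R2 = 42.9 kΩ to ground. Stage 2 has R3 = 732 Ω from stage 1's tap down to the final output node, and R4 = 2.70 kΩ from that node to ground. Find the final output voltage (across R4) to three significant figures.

Stage 2 presents R3+R4 = 3432 Ω as a load on stage 1's tap.
Stage 1's lower leg becomes R2‖(R3+R4) = 3178 Ω, so V_mid = 29.7 × 3178/50180 = 1.881 V.
Stage 2 is itself unloaded: V_out = V_mid × R4/(R3+R4) = 1.881 × 2700/3432 = 1.48 V.

V_out ≈ 1.48 V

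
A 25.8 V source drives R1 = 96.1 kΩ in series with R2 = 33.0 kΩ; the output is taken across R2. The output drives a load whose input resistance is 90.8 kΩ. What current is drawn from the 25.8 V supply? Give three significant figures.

I ≈ 0.214 mA

R2‖R_L = 24.20 kΩ, so the source sees R1 + R2‖R_L = 120.3 kΩ.
I = 25.8 V / 120.3 kΩ = 0.214 mA.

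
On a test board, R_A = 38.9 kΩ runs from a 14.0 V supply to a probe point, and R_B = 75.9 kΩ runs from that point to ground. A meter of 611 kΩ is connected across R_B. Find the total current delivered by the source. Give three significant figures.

R_B‖R_L = 67.51 kΩ, so the source sees R_A + R_B‖R_L = 106.4 kΩ.
I = 14.0 V / 106.4 kΩ = 0.132 mA.

I ≈ 0.132 mA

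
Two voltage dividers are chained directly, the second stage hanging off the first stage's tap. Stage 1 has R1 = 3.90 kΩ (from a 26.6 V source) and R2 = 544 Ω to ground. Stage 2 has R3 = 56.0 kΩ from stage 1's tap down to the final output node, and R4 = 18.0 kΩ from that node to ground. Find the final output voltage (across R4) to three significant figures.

Stage 2 presents R3+R4 = 74000 Ω as a load on stage 1's tap.
Stage 1's lower leg becomes R2‖(R3+R4) = 540.0 Ω, so V_mid = 26.6 × 540.0/4440 = 3.235 V.
Stage 2 is itself unloaded: V_out = V_mid × R4/(R3+R4) = 3.235 × 18000/74000 = 0.787 V.

V_out ≈ 0.787 V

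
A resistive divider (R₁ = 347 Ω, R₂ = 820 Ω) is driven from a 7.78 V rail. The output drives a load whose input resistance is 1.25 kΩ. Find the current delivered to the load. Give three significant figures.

I_L ≈ 3.66 mA

R₂‖R_L = 495.2 Ω; V_out = 7.78 × 495.2/842.2 = 4.574 V.
I_L = V_out / R_L = 4.574 / 1.25 kΩ = 3.66 mA.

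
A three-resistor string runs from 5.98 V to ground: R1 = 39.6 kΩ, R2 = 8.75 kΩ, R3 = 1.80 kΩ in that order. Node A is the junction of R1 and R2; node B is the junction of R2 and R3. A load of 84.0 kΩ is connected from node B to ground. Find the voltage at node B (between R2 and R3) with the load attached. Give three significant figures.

At node B, R3 is in parallel with the load: R3‖R_L = 1.762 kΩ.
Below node A the resistance is R2 + (R3‖R_L) = 10.51 kΩ, so V_A = 5.98 × 10.51/50.11 = 1.254 V.
Then V_B = V_A × (R3‖R_L)/(R2 + R3‖R_L) = 1.254 × 1.762/10.51 = 0.210 V.

V ≈ 0.210 V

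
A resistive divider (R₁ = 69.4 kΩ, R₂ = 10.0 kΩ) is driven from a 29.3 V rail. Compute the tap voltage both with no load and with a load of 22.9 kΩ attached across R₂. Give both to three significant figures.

Unloaded: 3.69 V; loaded: 2.67 V

Open-circuit: V = 29.3 × 10.0/(69.4 + 10.0) = 3.69 V.
With the load, R₂ becomes R₂‖R_L = 6.960 kΩ, so V = 29.3 × 6.960/76.36 = 2.67 V.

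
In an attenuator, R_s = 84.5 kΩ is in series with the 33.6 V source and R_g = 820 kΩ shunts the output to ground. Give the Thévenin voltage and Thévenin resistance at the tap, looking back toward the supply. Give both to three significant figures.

V_th = 30.5 V, R_th = 76.6 kΩ

V_th is the open-circuit tap voltage: 33.6 × 820/(84.5 + 820) = 30.5 V.
With the supply zeroed, R_s and R_g appear in parallel from the tap: R_th = R_s‖R_g = (84.5 × 820)/904.5 = 76.6 kΩ.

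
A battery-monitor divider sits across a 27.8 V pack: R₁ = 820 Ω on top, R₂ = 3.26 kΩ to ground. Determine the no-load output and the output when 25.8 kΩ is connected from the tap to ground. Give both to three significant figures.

Unloaded: 22.2 V; loaded: 21.7 V

Open-circuit: V = 27.8 × 3260/(820 + 3260) = 22.2 V.
With the load, R₂ becomes R₂‖R_L = 2894 Ω, so V = 27.8 × 2894/3714 = 21.7 V.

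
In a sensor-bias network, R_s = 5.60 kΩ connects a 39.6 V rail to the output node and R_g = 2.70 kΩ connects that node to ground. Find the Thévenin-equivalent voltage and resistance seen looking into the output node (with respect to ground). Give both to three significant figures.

V_th is the open-circuit tap voltage: 39.6 × 2.70/(5.60 + 2.70) = 12.9 V.
With the supply zeroed, R_s and R_g appear in parallel from the tap: R_th = R_s‖R_g = (5.60 × 2.70)/8.300 = 1.82 kΩ.

V_th = 12.9 V, R_th = 1.82 kΩ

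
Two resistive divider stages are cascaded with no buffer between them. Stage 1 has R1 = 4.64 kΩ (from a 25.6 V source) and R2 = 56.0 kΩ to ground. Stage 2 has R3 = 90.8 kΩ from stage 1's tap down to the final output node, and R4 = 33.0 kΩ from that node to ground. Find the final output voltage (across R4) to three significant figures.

Stage 2 presents R3+R4 = 123.8 kΩ as a load on stage 1's tap.
Stage 1's lower leg becomes R2‖(R3+R4) = 38.56 kΩ, so V_mid = 25.6 × 38.56/43.20 = 22.85 V.
Stage 2 is itself unloaded: V_out = V_mid × R4/(R3+R4) = 22.85 × 33.0/123.8 = 6.09 V.

V_out ≈ 6.09 V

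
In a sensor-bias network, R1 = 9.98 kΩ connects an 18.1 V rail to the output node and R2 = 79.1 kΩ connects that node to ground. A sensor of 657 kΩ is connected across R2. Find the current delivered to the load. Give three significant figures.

R2‖R_L = 70.60 kΩ; V_out = 18.1 × 70.60/80.58 = 15.86 V.
I_L = V_out / R_L = 15.86 / 657 kΩ = 0.0241 mA.

I_L ≈ 0.0241 mA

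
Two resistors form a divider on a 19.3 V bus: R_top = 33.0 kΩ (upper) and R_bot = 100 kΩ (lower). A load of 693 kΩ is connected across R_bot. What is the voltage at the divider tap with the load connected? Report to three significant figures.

The load sits in parallel with R_bot: R_bot‖R_L = (100 × 693) / (100 + 693) = 87.39 kΩ.
V_out = 19.3 × 87.39 / (33.0 + 87.39) = 19.3 × 87.39/120.4 = 14.0 V.

V_out ≈ 14.0 V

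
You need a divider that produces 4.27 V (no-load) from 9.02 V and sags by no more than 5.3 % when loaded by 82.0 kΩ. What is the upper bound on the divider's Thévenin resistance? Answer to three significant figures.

R_th ≤ 4.59 kΩ

Loading drop = R_th/(R_th + R_L) ≤ 0.0530, so R_th ≤ R_L · ε/(1−ε) = 82.0 kΩ × 0.0530/0.9470 = 4.59 kΩ.
(Any R1, R2 with R2/(R1+R2) = 0.473 and R1‖R2 ≤ 4.59 kΩ will meet the spec.)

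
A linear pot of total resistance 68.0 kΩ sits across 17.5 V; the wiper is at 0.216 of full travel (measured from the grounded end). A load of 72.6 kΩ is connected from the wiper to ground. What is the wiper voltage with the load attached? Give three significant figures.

The wiper splits the pot into (1−α)R = 53.31 kΩ above and αR = 14.69 kΩ below.
Lower section ‖ load = 12.22 kΩ.
V_wiper = 17.5 × 12.22/(53.31 + 12.22) = 3.26 V.

V ≈ 3.26 V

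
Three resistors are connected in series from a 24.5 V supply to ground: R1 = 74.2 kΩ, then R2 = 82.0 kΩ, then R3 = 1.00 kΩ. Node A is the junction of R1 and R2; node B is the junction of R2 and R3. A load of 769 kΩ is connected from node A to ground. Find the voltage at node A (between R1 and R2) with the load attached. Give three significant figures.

Below node A the series string R2+R3 = 83.00 kΩ sits in parallel with the 769 kΩ load: 74.91 kΩ.
V_A = 24.5 × 74.91/(74.2 + 74.91) = 12.3 V.

V ≈ 12.3 V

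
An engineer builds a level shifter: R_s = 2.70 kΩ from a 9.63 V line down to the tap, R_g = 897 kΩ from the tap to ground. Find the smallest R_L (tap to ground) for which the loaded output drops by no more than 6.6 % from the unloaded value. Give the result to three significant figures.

Output resistance R_th = R_s‖R_g = (2.70 × 897)/899.7 = 2.692 kΩ.
The fractional drop is R_th/(R_th + R_L); requiring this ≤ 0.0660 gives R_L ≥ R_th(1/0.0660 − 1) = 2.692 × 14.15 = 38.1 kΩ.

R_L(min) ≈ 38.1 kΩ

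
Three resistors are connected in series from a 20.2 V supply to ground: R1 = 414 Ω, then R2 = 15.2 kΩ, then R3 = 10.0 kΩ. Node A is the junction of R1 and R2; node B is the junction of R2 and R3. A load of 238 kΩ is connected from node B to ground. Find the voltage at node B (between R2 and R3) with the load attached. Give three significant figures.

At node B, R3 is in parallel with the load: R3‖R_L = 9597 Ω.
Below node A the resistance is R2 + (R3‖R_L) = 24800 Ω, so V_A = 20.2 × 24800/25210 = 19.87 V.
Then V_B = V_A × (R3‖R_L)/(R2 + R3‖R_L) = 19.87 × 9597/24800 = 7.69 V.

V ≈ 7.69 V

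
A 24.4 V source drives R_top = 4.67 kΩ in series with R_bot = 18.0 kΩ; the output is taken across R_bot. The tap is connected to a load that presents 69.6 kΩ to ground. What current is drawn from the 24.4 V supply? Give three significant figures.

I ≈ 1.29 mA

R_bot‖R_L = 14.30 kΩ, so the source sees R_top + R_bot‖R_L = 18.97 kΩ.
I = 24.4 V / 18.97 kΩ = 1.29 mA.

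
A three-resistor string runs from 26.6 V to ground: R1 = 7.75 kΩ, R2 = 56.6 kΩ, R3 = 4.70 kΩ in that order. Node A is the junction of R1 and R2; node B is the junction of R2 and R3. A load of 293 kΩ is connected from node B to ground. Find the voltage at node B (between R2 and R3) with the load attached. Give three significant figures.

At node B, R3 is in parallel with the load: R3‖R_L = 4.626 kΩ.
Below node A the resistance is R2 + (R3‖R_L) = 61.23 kΩ, so V_A = 26.6 × 61.23/68.98 = 23.61 V.
Then V_B = V_A × (R3‖R_L)/(R2 + R3‖R_L) = 23.61 × 4.626/61.23 = 1.78 V.

V ≈ 1.78 V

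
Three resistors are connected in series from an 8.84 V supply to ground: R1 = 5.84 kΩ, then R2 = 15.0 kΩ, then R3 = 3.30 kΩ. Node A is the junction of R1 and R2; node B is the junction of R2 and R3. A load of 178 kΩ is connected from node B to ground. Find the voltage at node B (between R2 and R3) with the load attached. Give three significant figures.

V ≈ 1.19 V

At node B, R3 is in parallel with the load: R3‖R_L = 3.240 kΩ.
Below node A the resistance is R2 + (R3‖R_L) = 18.24 kΩ, so V_A = 8.84 × 18.24/24.08 = 6.696 V.
Then V_B = V_A × (R3‖R_L)/(R2 + R3‖R_L) = 6.696 × 3.240/18.24 = 1.19 V.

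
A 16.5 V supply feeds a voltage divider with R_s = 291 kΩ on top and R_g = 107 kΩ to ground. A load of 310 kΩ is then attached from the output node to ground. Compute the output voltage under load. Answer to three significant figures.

The load sits in parallel with R_g: R_g‖R_L = (107 × 310) / (107 + 310) = 79.54 kΩ.
V_out = 16.5 × 79.54 / (291 + 79.54) = 16.5 × 79.54/370.5 = 3.54 V.

V_out ≈ 3.54 V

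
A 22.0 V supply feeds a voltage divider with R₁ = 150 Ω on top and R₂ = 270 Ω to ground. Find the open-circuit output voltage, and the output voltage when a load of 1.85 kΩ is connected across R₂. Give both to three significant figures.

Open-circuit: V = 22.0 × 270/(150 + 270) = 14.1 V.
With the load, R₂ becomes R₂‖R_L = 235.6 Ω, so V = 22.0 × 235.6/385.6 = 13.4 V.

Unloaded: 14.1 V; loaded: 13.4 V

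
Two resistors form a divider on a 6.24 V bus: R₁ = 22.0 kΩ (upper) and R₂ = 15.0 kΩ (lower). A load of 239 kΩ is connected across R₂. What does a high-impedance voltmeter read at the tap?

V_out ≈ 2.44 V

The load sits in parallel with R₂: R₂‖R_L = (15.0 × 239) / (15.0 + 239) = 14.11 kΩ.
V_out = 6.24 × 14.11 / (22.0 + 14.11) = 6.24 × 14.11/36.11 = 2.44 V.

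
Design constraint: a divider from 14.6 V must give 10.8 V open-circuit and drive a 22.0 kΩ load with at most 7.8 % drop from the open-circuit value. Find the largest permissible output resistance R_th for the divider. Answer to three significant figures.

R_th ≤ 1.86 kΩ

Loading drop = R_th/(R_th + R_L) ≤ 0.0780, so R_th ≤ R_L · ε/(1−ε) = 22.0 kΩ × 0.0780/0.9220 = 1.86 kΩ.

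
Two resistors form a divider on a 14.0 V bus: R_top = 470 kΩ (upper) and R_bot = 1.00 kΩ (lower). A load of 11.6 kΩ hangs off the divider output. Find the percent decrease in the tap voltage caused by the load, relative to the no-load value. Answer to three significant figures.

The divider's output (Thévenin) resistance is R_top‖R_bot = 0.9979 kΩ.
Fractional drop under load = R_th/(R_th + R_L) = 0.9979 / (0.9979 + 11.6) = 0.07921.
So the output falls by 7.92 %.

7.92 %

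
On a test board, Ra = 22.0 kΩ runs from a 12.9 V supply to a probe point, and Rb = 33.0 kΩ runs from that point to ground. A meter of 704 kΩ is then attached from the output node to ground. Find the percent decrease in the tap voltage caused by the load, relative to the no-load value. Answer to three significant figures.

1.84 %

The divider's output (Thévenin) resistance is Ra‖Rb = 13.20 kΩ.
Fractional drop under load = R_th/(R_th + R_L) = 13.20 / (13.20 + 704) = 0.01840.
So the output falls by 1.84 %.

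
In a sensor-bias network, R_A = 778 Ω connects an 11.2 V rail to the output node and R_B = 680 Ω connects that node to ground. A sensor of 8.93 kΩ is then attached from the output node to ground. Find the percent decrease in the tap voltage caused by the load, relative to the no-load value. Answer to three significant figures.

The divider's output (Thévenin) resistance is R_A‖R_B = 362.9 Ω.
Fractional drop under load = R_th/(R_th + R_L) = 362.9 / (362.9 + 8930) = 0.03905.
So the output falls by 3.90 %.

3.90 %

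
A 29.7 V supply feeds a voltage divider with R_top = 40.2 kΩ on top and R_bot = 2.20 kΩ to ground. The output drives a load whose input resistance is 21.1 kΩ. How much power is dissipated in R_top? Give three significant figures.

P ≈ 19.9 mW

Total resistance from the source is R_top + (R_bot‖R_L) = 42.19 kΩ, so I = 29.7/42.19 kΩ = 0.7039 mA.
P = I²·R_top = (0.7039 mA)² × 40.2 kΩ = 19.9 mW.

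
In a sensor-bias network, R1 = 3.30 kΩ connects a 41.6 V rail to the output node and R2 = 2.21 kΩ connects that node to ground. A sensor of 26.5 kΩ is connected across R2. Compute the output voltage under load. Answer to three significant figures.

V_out ≈ 15.9 V

The load sits in parallel with R2: R2‖R_L = (2.21 × 26.5) / (2.21 + 26.5) = 2.040 kΩ.
V_out = 41.6 × 2.040 / (3.30 + 2.040) = 41.6 × 2.040/5.340 = 15.9 V.
(Unloaded it would have been 16.7 V.)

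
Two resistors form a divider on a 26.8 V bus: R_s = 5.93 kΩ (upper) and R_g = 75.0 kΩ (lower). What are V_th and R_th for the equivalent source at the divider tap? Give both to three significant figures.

V_th = 24.8 V, R_th = 5.50 kΩ

V_th is the open-circuit tap voltage: 26.8 × 75.0/(5.93 + 75.0) = 24.8 V.
With the supply zeroed, R_s and R_g appear in parallel from the tap: R_th = R_s‖R_g = (5.93 × 75.0)/80.93 = 5.50 kΩ.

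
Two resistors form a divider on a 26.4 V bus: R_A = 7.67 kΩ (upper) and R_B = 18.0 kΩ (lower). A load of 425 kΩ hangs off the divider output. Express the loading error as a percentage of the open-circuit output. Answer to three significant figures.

The divider's output (Thévenin) resistance is R_A‖R_B = 5.378 kΩ.
Fractional drop under load = R_th/(R_th + R_L) = 5.378 / (5.378 + 425) = 0.01250.
So the output falls by 1.25 %.

1.25 %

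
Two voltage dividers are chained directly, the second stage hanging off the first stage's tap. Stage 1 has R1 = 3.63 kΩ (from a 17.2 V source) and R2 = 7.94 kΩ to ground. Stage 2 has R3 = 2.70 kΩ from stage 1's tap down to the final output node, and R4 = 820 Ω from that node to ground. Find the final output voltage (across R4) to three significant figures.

Stage 2 presents R3+R4 = 3520 Ω as a load on stage 1's tap.
Stage 1's lower leg becomes R2‖(R3+R4) = 2439 Ω, so V_mid = 17.2 × 2439/6069 = 6.912 V.
Stage 2 is itself unloaded: V_out = V_mid × R4/(R3+R4) = 6.912 × 820/3520 = 1.61 V.

V_out ≈ 1.61 V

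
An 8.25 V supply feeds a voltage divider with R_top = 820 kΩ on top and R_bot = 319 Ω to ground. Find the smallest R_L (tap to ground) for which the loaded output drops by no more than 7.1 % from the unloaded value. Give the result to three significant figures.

Output resistance R_th = R_top‖R_bot = (820000 × 319)/820300 = 318.9 Ω.
The fractional drop is R_th/(R_th + R_L); requiring this ≤ 0.0710 gives R_L ≥ R_th(1/0.0710 − 1) = 318.9 × 13.08 = 4.17 kΩ.

R_L(min) ≈ 4.17 kΩ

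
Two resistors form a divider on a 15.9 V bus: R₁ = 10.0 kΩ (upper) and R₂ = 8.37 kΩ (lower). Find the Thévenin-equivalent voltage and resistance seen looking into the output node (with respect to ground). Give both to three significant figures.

V_th = 7.24 V, R_th = 4.56 kΩ

V_th is the open-circuit tap voltage: 15.9 × 8.37/(10.0 + 8.37) = 7.24 V.
With the supply zeroed, R₁ and R₂ appear in parallel from the tap: R_th = R₁‖R₂ = (10.0 × 8.37)/18.37 = 4.56 kΩ.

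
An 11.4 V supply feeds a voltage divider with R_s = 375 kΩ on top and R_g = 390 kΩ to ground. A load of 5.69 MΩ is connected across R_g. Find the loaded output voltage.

The load sits in parallel with R_g: R_g‖R_L = (390 × 5690) / (390 + 5690) = 365.0 kΩ.
V_out = 11.4 × 365.0 / (375 + 365.0) = 11.4 × 365.0/740.0 = 5.62 V.

V_out ≈ 5.62 V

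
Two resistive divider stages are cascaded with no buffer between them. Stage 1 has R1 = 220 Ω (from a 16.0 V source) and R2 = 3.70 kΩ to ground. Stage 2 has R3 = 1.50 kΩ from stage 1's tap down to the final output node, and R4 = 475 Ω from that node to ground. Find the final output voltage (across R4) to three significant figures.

Stage 2 presents R3+R4 = 1975 Ω as a load on stage 1's tap.
Stage 1's lower leg becomes R2‖(R3+R4) = 1288 Ω, so V_mid = 16.0 × 1288/1508 = 13.67 V.
Stage 2 is itself unloaded: V_out = V_mid × R4/(R3+R4) = 13.67 × 475/1975 = 3.29 V.

V_out ≈ 3.29 V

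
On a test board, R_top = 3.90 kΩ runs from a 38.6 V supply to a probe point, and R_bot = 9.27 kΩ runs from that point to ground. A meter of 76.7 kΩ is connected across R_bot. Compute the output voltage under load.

V_out ≈ 26.2 V

The load sits in parallel with R_bot: R_bot‖R_L = (9.27 × 76.7) / (9.27 + 76.7) = 8.270 kΩ.
V_out = 38.6 × 8.270 / (3.90 + 8.270) = 38.6 × 8.270/12.17 = 26.2 V.
(Unloaded it would have been 27.2 V.)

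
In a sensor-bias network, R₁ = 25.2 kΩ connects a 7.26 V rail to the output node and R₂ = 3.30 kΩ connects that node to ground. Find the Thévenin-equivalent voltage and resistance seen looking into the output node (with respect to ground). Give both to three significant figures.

V_th = 0.841 V, R_th = 2.92 kΩ

V_th is the open-circuit tap voltage: 7.26 × 3.30/(25.2 + 3.30) = 0.841 V.
With the supply zeroed, R₁ and R₂ appear in parallel from the tap: R_th = R₁‖R₂ = (25.2 × 3.30)/28.50 = 2.92 kΩ.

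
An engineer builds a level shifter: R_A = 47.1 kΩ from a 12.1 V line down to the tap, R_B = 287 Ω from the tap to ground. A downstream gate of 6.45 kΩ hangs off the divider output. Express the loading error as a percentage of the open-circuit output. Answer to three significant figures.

The divider's output (Thévenin) resistance is R_A‖R_B = 285.3 Ω.
Fractional drop under load = R_th/(R_th + R_L) = 285.3 / (285.3 + 6450) = 0.04235.
So the output falls by 4.24 %.

4.24 %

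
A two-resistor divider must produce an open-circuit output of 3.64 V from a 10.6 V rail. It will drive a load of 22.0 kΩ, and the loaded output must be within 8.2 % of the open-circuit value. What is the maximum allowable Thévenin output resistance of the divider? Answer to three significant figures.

Loading drop = R_th/(R_th + R_L) ≤ 0.0820, so R_th ≤ R_L · ε/(1−ε) = 22.0 kΩ × 0.0820/0.9180 = 1.97 kΩ.

R_th ≤ 1.97 kΩ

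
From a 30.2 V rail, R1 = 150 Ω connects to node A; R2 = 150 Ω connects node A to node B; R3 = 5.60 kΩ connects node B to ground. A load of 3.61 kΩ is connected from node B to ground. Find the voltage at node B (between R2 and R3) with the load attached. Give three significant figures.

V ≈ 26.6 V

At node B, R3 is in parallel with the load: R3‖R_L = 2195 Ω.
Below node A the resistance is R2 + (R3‖R_L) = 2345 Ω, so V_A = 30.2 × 2345/2495 = 28.38 V.
Then V_B = V_A × (R3‖R_L)/(R2 + R3‖R_L) = 28.38 × 2195/2345 = 26.6 V.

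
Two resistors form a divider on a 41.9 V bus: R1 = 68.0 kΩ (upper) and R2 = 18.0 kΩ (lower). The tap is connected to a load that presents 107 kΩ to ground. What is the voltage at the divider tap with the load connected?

The load sits in parallel with R2: R2‖R_L = (18.0 × 107) / (18.0 + 107) = 15.41 kΩ.
V_out = 41.9 × 15.41 / (68.0 + 15.41) = 41.9 × 15.41/83.41 = 7.74 V.

V_out ≈ 7.74 V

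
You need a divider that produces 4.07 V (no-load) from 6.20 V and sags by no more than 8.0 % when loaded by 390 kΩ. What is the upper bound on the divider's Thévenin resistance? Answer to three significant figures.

Loading drop = R_th/(R_th + R_L) ≤ 0.0800, so R_th ≤ R_L · ε/(1−ε) = 390 kΩ × 0.0800/0.9200 = 33.9 kΩ.

R_th ≤ 33.9 kΩ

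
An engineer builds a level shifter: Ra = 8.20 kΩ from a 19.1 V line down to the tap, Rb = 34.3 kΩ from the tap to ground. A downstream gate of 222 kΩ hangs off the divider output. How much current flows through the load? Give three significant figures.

I_L ≈ 0.0674 mA

Rb‖R_L = 29.71 kΩ; V_out = 19.1 × 29.71/37.91 = 14.97 V.
I_L = V_out / R_L = 14.97 / 222 kΩ = 0.0674 mA.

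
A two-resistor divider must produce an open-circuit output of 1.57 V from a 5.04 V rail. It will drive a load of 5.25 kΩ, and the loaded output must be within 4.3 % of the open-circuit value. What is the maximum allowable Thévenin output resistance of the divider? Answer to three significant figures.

Loading drop = R_th/(R_th + R_L) ≤ 0.0430, so R_th ≤ R_L · ε/(1−ε) = 5.25 kΩ × 0.0430/0.9570 = 236 Ω.

R_th ≤ 236 Ω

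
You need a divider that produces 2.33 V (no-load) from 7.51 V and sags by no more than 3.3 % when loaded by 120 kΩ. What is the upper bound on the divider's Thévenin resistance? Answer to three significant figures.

R_th ≤ 4.10 kΩ

Loading drop = R_th/(R_th + R_L) ≤ 0.0330, so R_th ≤ R_L · ε/(1−ε) = 120 kΩ × 0.0330/0.9670 = 4.10 kΩ.
(Any R1, R2 with R2/(R1+R2) = 0.310 and R1‖R2 ≤ 4.10 kΩ will meet the spec.)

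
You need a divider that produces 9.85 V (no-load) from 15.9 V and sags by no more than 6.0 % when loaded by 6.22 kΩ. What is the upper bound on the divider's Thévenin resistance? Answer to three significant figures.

R_th ≤ 397 Ω

Loading drop = R_th/(R_th + R_L) ≤ 0.0600, so R_th ≤ R_L · ε/(1−ε) = 6.22 kΩ × 0.0600/0.9400 = 397 Ω.
(Any R1, R2 with R2/(R1+R2) = 0.619 and R1‖R2 ≤ 397 Ω will meet the spec.)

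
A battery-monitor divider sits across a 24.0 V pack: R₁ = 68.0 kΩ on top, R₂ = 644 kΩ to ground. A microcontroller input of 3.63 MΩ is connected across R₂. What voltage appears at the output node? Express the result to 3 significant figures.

V_out ≈ 21.3 V

The load sits in parallel with R₂: R₂‖R_L = (644 × 3630) / (644 + 3630) = 547.0 kΩ.
V_out = 24.0 × 547.0 / (68.0 + 547.0) = 24.0 × 547.0/615.0 = 21.3 V.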